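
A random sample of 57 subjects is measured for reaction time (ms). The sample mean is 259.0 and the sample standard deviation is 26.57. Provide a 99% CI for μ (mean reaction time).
(249.61, 268.39)

t-interval (σ unknown):
df = n - 1 = 56
t* = 2.667 for 99% confidence

Margin of error = t* · s/√n = 2.667 · 26.57/√57 = 9.39

CI: (249.61, 268.39)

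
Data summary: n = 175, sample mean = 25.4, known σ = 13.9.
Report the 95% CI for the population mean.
(23.34, 27.46)

z-interval (σ known):
z* = 1.960 for 95% confidence

Margin of error = z* · σ/√n = 1.960 · 13.9/√175 = 2.06

CI: (25.4 - 2.06, 25.4 + 2.06) = (23.34, 27.46)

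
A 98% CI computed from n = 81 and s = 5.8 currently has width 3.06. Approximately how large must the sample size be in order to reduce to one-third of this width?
n ≈ 729

CI width ∝ 1/√n
To reduce width by factor 3, need √n to grow by 3 → need 3² = 9 times as many samples.

Current: n = 81, width = 3.06
New: n = 729, width ≈ 1.00

Width reduced by factor of 3.06/1.00 = 3.06.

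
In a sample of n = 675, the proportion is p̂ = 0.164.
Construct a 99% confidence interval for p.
(0.127, 0.201)

Proportion CI:
SE = √(p̂(1-p̂)/n) = √(0.164 · 0.836 / 675) = 0.01425

z* = 2.576
Margin = z* · SE = 2.576 · 0.01425 = 0.0367

CI: 0.164 ± 0.0367 = (0.127, 0.201)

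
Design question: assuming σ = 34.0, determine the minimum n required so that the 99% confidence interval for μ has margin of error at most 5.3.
n ≥ 274

For margin E ≤ 5.3:
n ≥ (z* · σ / E)²
n ≥ (2.576 · 34.0 / 5.3)²
n ≥ 273.08

Minimum n = 274 (rounding up)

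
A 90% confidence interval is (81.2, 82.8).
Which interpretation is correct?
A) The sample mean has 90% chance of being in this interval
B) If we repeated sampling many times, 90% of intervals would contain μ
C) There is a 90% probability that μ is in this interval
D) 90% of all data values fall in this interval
B

A) Wrong — x̄ is observed and sits in the interval by construction.
B) Correct — this is the frequentist long-run coverage interpretation.
C) Wrong — μ is fixed; the randomness lives in the interval, not in μ.
D) Wrong — a CI is about the parameter μ, not individual data values.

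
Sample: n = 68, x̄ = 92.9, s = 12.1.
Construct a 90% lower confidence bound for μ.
μ ≥ 91.00

Lower bound (one-sided):
t* = 1.294 (one-sided for 90%)
Lower bound = x̄ - t* · s/√n = 92.9 - 1.294 · 12.1/√68 = 91.00

We are 90% confident that μ ≥ 91.00.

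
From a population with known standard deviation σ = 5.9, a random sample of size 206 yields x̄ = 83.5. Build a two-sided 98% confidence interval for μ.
(82.54, 84.46)

z-interval (σ known):
z* = 2.326 for 98% confidence

Margin of error = z* · σ/√n = 2.326 · 5.9/√206 = 0.96

CI: (83.5 - 0.96, 83.5 + 0.96) = (82.54, 84.46)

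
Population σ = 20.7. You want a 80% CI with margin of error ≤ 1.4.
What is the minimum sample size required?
n ≥ 360

For margin E ≤ 1.4:
n ≥ (z* · σ / E)²
n ≥ (1.282 · 20.7 / 1.4)²
n ≥ 359.30

Minimum n = 360 (rounding up)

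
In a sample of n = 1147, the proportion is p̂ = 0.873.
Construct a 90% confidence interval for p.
(0.857, 0.889)

Proportion CI:
SE = √(p̂(1-p̂)/n) = √(0.873 · 0.127 / 1147) = 0.00983

z* = 1.645
Margin = z* · SE = 1.645 · 0.00983 = 0.0162

CI: 0.873 ± 0.0162 = (0.857, 0.889)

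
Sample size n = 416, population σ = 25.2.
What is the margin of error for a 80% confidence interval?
Margin of error = 1.58

Margin of error = z* · σ/√n
= 1.282 · 25.2/√416
= 1.282 · 25.2/20.3961
= 1.58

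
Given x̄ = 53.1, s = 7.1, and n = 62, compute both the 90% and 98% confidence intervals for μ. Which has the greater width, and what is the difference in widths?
98% CI is wider by 1.30

df = 61
90% CI: t* = 1.670, (51.59, 54.61), width = 2 · t* · s/√n = 3.01
98% CI: t* = 2.389, (50.95, 55.25), width = 2 · t* · s/√n = 4.31

The 98% CI is wider by 4.31 - 3.01 = 1.30.
Higher confidence requires a wider interval.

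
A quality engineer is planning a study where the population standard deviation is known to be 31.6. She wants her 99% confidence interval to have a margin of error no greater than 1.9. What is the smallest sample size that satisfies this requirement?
n ≥ 1836

For margin E ≤ 1.9:
n ≥ (z* · σ / E)²
n ≥ (2.576 · 31.6 / 1.9)²
n ≥ 1835.52

Minimum n = 1836 (rounding up)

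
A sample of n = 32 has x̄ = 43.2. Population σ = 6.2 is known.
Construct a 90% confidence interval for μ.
(41.40, 45.00)

z-interval (σ known):
z* = 1.645 for 90% confidence

Margin of error = z* · σ/√n = 1.645 · 6.2/√32 = 1.80

CI: (43.2 - 1.80, 43.2 + 1.80) = (41.40, 45.00)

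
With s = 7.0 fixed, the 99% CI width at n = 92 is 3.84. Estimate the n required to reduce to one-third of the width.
n ≈ 828

CI width ∝ 1/√n
To reduce width by factor 3, need √n to grow by 3 → need 3² = 9 times as many samples.

Current: n = 92, width = 3.84
New: n = 828, width ≈ 1.26

Width reduced by factor of 3.84/1.26 = 3.05.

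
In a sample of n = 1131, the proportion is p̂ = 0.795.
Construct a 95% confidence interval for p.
(0.771, 0.819)

Proportion CI:
SE = √(p̂(1-p̂)/n) = √(0.795 · 0.205 / 1131) = 0.01200

z* = 1.960
Margin = z* · SE = 1.960 · 0.01200 = 0.0235

CI: 0.795 ± 0.0235 = (0.771, 0.819)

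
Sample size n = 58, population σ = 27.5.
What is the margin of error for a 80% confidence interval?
Margin of error = 4.63

Margin of error = z* · σ/√n
= 1.282 · 27.5/√58
= 1.282 · 27.5/7.6158
= 4.63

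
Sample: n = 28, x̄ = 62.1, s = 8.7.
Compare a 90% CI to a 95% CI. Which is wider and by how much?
95% CI is wider by 1.15

df = 27
90% CI: t* = 1.703, (59.30, 64.90), width = 2 · t* · s/√n = 5.60
95% CI: t* = 2.052, (58.73, 65.47), width = 2 · t* · s/√n = 6.75

The 95% CI is wider by 6.75 - 5.60 = 1.15.
Higher confidence requires a wider interval.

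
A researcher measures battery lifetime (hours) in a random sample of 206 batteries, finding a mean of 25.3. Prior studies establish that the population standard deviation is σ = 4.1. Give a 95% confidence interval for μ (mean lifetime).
(24.74, 25.86)

z-interval (σ known):
z* = 1.960 for 95% confidence

Margin of error = z* · σ/√n = 1.960 · 4.1/√206 = 0.56

CI: (25.3 - 0.56, 25.3 + 0.56) = (24.74, 25.86)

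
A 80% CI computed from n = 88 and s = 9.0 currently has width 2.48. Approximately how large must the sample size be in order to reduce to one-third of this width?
n ≈ 792

CI width ∝ 1/√n
To reduce width by factor 3, need √n to grow by 3 → need 3² = 9 times as many samples.

Current: n = 88, width = 2.48
New: n = 792, width ≈ 0.82

Width reduced by factor of 2.48/0.82 = 3.02.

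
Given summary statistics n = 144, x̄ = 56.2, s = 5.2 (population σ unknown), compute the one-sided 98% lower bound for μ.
μ ≥ 55.30

Lower bound (one-sided):
t* = 2.073 (one-sided for 98%)
Lower bound = x̄ - t* · s/√n = 56.2 - 2.073 · 5.2/√144 = 55.30

We are 98% confident that μ ≥ 55.30.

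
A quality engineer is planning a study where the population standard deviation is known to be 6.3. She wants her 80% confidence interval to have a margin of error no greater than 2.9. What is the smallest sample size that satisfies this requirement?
n ≥ 8

For margin E ≤ 2.9:
n ≥ (z* · σ / E)²
n ≥ (1.282 · 6.3 / 2.9)²
n ≥ 7.76

Minimum n = 8 (rounding up)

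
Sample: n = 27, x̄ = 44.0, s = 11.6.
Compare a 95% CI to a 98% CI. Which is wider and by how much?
98% CI is wider by 1.89

df = 26
95% CI: t* = 2.056, (39.41, 48.59), width = 2 · t* · s/√n = 9.18
98% CI: t* = 2.479, (38.47, 49.53), width = 2 · t* · s/√n = 11.07

The 98% CI is wider by 11.07 - 9.18 = 1.89.
Higher confidence requires a wider interval.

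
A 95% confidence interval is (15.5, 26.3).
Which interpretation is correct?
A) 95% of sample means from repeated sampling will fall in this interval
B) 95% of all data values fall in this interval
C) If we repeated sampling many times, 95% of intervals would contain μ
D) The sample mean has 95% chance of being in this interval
C

A) Wrong — coverage applies to intervals containing μ, not to future x̄ values.
B) Wrong — a CI is about the parameter μ, not individual data values.
C) Correct — this is the frequentist long-run coverage interpretation.
D) Wrong — x̄ is observed and sits in the interval by construction.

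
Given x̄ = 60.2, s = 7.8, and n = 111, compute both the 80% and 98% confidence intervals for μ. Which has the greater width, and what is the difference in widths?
98% CI is wider by 1.59

df = 110
80% CI: t* = 1.289, (59.25, 61.15), width = 2 · t* · s/√n = 1.91
98% CI: t* = 2.361, (58.45, 61.95), width = 2 · t* · s/√n = 3.50

The 98% CI is wider by 3.50 - 1.91 = 1.59.
Higher confidence requires a wider interval.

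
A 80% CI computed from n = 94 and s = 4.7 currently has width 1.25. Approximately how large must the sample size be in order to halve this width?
n ≈ 376

CI width ∝ 1/√n
To reduce width by factor 2, need √n to grow by 2 → need 2² = 4 times as many samples.

Current: n = 94, width = 1.25
New: n = 376, width ≈ 0.62

Width reduced by factor of 1.25/0.62 = 2.02.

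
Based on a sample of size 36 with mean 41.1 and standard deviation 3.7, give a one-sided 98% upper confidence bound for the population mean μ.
μ ≤ 42.42

Upper bound (one-sided):
t* = 2.133 (one-sided for 98%)
Upper bound = x̄ + t* · s/√n = 41.1 + 2.133 · 3.7/√36 = 42.42

We are 98% confident that μ ≤ 42.42.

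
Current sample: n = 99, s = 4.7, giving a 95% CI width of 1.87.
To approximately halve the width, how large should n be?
n ≈ 396

CI width ∝ 1/√n
To reduce width by factor 2, need √n to grow by 2 → need 2² = 4 times as many samples.

Current: n = 99, width = 1.87
New: n = 396, width ≈ 0.93

Width reduced by factor of 1.87/0.93 = 2.01.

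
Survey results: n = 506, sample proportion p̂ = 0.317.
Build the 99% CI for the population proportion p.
(0.264, 0.370)

Proportion CI:
SE = √(p̂(1-p̂)/n) = √(0.317 · 0.683 / 506) = 0.02069

z* = 2.576
Margin = z* · SE = 2.576 · 0.02069 = 0.0533

CI: 0.317 ± 0.0533 = (0.264, 0.370)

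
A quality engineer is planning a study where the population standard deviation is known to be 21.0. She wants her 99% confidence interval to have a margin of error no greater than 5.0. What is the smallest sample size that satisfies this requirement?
n ≥ 118

For margin E ≤ 5.0:
n ≥ (z* · σ / E)²
n ≥ (2.576 · 21.0 / 5.0)²
n ≥ 117.06

Minimum n = 118 (rounding up)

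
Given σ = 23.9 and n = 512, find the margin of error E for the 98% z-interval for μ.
Margin of error = 2.46

Margin of error = z* · σ/√n
= 2.326 · 23.9/√512
= 2.326 · 23.9/22.6274
= 2.46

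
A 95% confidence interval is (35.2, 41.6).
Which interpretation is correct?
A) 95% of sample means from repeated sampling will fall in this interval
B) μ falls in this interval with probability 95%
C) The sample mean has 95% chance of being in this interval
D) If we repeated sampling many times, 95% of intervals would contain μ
D

A) Wrong — coverage applies to intervals containing μ, not to future x̄ values.
B) Wrong — μ is fixed; the randomness lives in the interval, not in μ.
C) Wrong — x̄ is observed and sits in the interval by construction.
D) Correct — this is the frequentist long-run coverage interpretation.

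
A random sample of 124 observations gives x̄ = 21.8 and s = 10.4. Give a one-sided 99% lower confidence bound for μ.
μ ≥ 19.60

Lower bound (one-sided):
t* = 2.357 (one-sided for 99%)
Lower bound = x̄ - t* · s/√n = 21.8 - 2.357 · 10.4/√124 = 19.60

We are 99% confident that μ ≥ 19.60.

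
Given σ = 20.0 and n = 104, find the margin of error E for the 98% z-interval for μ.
Margin of error = 4.56

Margin of error = z* · σ/√n
= 2.326 · 20.0/√104
= 2.326 · 20.0/10.1980
= 4.56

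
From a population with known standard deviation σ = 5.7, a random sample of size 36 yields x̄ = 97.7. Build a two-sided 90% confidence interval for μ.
(96.14, 99.26)

z-interval (σ known):
z* = 1.645 for 90% confidence

Margin of error = z* · σ/√n = 1.645 · 5.7/√36 = 1.56

CI: (97.7 - 1.56, 97.7 + 1.56) = (96.14, 99.26)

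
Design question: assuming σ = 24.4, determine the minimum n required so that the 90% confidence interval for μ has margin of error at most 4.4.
n ≥ 84

For margin E ≤ 4.4:
n ≥ (z* · σ / E)²
n ≥ (1.645 · 24.4 / 4.4)²
n ≥ 83.22

Minimum n = 84 (rounding up)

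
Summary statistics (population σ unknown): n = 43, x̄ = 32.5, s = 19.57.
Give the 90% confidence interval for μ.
(27.48, 37.52)

t-interval (σ unknown):
df = n - 1 = 42
t* = 1.682 for 90% confidence

Margin of error = t* · s/√n = 1.682 · 19.57/√43 = 5.02

CI: (27.48, 37.52)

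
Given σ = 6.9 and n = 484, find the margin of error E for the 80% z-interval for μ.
Margin of error = 0.40

Margin of error = z* · σ/√n
= 1.282 · 6.9/√484
= 1.282 · 6.9/22.0000
= 0.40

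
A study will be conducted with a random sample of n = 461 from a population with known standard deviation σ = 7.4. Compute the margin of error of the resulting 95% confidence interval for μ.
Margin of error = 0.68

Margin of error = z* · σ/√n
= 1.960 · 7.4/√461
= 1.960 · 7.4/21.4709
= 0.68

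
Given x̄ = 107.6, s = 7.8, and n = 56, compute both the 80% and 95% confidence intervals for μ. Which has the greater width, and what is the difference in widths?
95% CI is wider by 1.48

df = 55
80% CI: t* = 1.297, (106.25, 108.95), width = 2 · t* · s/√n = 2.70
95% CI: t* = 2.004, (105.51, 109.69), width = 2 · t* · s/√n = 4.18

The 95% CI is wider by 4.18 - 2.70 = 1.48.
Higher confidence requires a wider interval.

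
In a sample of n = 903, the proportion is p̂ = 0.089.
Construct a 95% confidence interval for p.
(0.070, 0.108)

Proportion CI:
SE = √(p̂(1-p̂)/n) = √(0.089 · 0.911 / 903) = 0.00948

z* = 1.960
Margin = z* · SE = 1.960 · 0.00948 = 0.0186

CI: 0.089 ± 0.0186 = (0.070, 0.108)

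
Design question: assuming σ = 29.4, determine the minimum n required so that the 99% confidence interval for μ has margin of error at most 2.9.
n ≥ 683

For margin E ≤ 2.9:
n ≥ (z* · σ / E)²
n ≥ (2.576 · 29.4 / 2.9)²
n ≥ 682.01

Minimum n = 683 (rounding up)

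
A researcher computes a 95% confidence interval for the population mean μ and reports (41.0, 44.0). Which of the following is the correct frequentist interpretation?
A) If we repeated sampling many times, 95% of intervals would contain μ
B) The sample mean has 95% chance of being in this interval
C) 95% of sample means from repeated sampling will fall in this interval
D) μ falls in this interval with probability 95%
A

A) Correct — this is the frequentist long-run coverage interpretation.
B) Wrong — x̄ is observed and sits in the interval by construction.
C) Wrong — coverage applies to intervals containing μ, not to future x̄ values.
D) Wrong — μ is fixed; the randomness lives in the interval, not in μ.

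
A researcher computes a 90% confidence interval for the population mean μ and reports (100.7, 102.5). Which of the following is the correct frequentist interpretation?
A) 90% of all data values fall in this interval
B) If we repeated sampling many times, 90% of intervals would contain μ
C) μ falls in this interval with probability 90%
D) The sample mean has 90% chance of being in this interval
B

A) Wrong — a CI is about the parameter μ, not individual data values.
B) Correct — this is the frequentist long-run coverage interpretation.
C) Wrong — μ is fixed; the randomness lives in the interval, not in μ.
D) Wrong — x̄ is observed and sits in the interval by construction.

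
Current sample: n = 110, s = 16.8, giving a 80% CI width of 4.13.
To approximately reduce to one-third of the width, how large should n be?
n ≈ 990

CI width ∝ 1/√n
To reduce width by factor 3, need √n to grow by 3 → need 3² = 9 times as many samples.

Current: n = 110, width = 4.13
New: n = 990, width ≈ 1.37

Width reduced by factor of 4.13/1.37 = 3.01.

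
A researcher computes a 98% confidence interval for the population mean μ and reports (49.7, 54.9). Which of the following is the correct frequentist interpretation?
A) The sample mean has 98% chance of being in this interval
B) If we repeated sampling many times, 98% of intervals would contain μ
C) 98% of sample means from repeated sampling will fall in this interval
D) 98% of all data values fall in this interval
B

A) Wrong — x̄ is observed and sits in the interval by construction.
B) Correct — this is the frequentist long-run coverage interpretation.
C) Wrong — coverage applies to intervals containing μ, not to future x̄ values.
D) Wrong — a CI is about the parameter μ, not individual data values.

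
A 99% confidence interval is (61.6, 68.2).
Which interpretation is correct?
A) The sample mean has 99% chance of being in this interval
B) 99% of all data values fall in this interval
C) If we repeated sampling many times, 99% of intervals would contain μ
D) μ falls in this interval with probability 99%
C

A) Wrong — x̄ is observed and sits in the interval by construction.
B) Wrong — a CI is about the parameter μ, not individual data values.
C) Correct — this is the frequentist long-run coverage interpretation.
D) Wrong — μ is fixed; the randomness lives in the interval, not in μ.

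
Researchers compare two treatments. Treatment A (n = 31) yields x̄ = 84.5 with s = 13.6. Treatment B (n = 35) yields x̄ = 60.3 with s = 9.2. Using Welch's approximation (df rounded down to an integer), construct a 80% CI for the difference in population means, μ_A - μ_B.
(20.44, 27.96)

Difference: x̄₁ - x̄₂ = 24.20
SE = √(s₁²/n₁ + s₂²/n₂) = √(13.6²/31 + 9.2²/35) = 2.8956
df = 51.75 → 51 (Welch–Satterthwaite, rounded down)
t* = 1.298

CI: 24.20 ± 1.298 · 2.8956 = 24.20 ± 3.76 = (20.44, 27.96)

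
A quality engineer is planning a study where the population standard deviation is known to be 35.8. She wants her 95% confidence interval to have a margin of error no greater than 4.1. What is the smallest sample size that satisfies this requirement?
n ≥ 293

For margin E ≤ 4.1:
n ≥ (z* · σ / E)²
n ≥ (1.960 · 35.8 / 4.1)²
n ≥ 292.89

Minimum n = 293 (rounding up)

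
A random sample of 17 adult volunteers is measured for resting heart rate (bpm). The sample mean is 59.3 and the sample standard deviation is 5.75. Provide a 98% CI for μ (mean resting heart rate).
(55.70, 62.90)

t-interval (σ unknown):
df = n - 1 = 16
t* = 2.583 for 98% confidence

Margin of error = t* · s/√n = 2.583 · 5.75/√17 = 3.60

CI: (55.70, 62.90)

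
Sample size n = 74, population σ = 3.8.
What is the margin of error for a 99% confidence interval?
Margin of error = 1.14

Margin of error = z* · σ/√n
= 2.576 · 3.8/√74
= 2.576 · 3.8/8.6023
= 1.14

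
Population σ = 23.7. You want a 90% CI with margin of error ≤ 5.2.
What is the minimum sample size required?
n ≥ 57

For margin E ≤ 5.2:
n ≥ (z* · σ / E)²
n ≥ (1.645 · 23.7 / 5.2)²
n ≥ 56.21

Minimum n = 57 (rounding up)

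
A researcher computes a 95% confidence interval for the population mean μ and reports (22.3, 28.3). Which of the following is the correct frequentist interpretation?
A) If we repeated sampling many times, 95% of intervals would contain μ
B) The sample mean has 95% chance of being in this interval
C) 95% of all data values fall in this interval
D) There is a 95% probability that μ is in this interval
A

A) Correct — this is the frequentist long-run coverage interpretation.
B) Wrong — x̄ is observed and sits in the interval by construction.
C) Wrong — a CI is about the parameter μ, not individual data values.
D) Wrong — μ is fixed; the randomness lives in the interval, not in μ.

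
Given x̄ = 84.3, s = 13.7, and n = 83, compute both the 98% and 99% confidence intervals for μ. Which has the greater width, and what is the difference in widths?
99% CI is wider by 0.79

df = 82
98% CI: t* = 2.373, (80.73, 87.87), width = 2 · t* · s/√n = 7.14
99% CI: t* = 2.637, (80.33, 88.27), width = 2 · t* · s/√n = 7.93

The 99% CI is wider by 7.93 - 7.14 = 0.79.
Higher confidence requires a wider interval.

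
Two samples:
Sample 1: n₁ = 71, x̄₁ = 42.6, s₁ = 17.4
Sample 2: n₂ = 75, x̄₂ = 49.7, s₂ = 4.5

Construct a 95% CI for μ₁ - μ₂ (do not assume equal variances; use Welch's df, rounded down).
(-11.34, -2.86)

Difference: x̄₁ - x̄₂ = -7.10
SE = √(s₁²/n₁ + s₂²/n₂) = √(17.4²/71 + 4.5²/75) = 2.1294
df = 78.85 → 78 (Welch–Satterthwaite, rounded down)
t* = 1.991

CI: -7.10 ± 1.991 · 2.1294 = -7.10 ± 4.24 = (-11.34, -2.86)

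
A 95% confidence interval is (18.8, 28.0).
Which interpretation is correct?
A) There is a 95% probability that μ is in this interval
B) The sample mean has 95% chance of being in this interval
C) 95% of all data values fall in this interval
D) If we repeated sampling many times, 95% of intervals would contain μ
D

A) Wrong — μ is fixed; the randomness lives in the interval, not in μ.
B) Wrong — x̄ is observed and sits in the interval by construction.
C) Wrong — a CI is about the parameter μ, not individual data values.
D) Correct — this is the frequentist long-run coverage interpretation.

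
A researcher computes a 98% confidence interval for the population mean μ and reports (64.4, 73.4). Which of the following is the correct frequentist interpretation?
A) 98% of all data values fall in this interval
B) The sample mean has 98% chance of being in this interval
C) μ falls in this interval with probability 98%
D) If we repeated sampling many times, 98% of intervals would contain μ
D

A) Wrong — a CI is about the parameter μ, not individual data values.
B) Wrong — x̄ is observed and sits in the interval by construction.
C) Wrong — μ is fixed; the randomness lives in the interval, not in μ.
D) Correct — this is the frequentist long-run coverage interpretation.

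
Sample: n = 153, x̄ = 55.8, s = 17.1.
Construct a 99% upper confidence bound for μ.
μ ≤ 59.05

Upper bound (one-sided):
t* = 2.351 (one-sided for 99%)
Upper bound = x̄ + t* · s/√n = 55.8 + 2.351 · 17.1/√153 = 59.05

We are 99% confident that μ ≤ 59.05.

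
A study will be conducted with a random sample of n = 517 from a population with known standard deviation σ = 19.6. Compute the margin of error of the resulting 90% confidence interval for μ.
Margin of error = 1.42

Margin of error = z* · σ/√n
= 1.645 · 19.6/√517
= 1.645 · 19.6/22.7376
= 1.42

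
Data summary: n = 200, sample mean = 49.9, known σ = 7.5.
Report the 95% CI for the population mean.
(48.86, 50.94)

z-interval (σ known):
z* = 1.960 for 95% confidence

Margin of error = z* · σ/√n = 1.960 · 7.5/√200 = 1.04

CI: (49.9 - 1.04, 49.9 + 1.04) = (48.86, 50.94)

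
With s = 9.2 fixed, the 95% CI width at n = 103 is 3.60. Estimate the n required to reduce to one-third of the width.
n ≈ 927

CI width ∝ 1/√n
To reduce width by factor 3, need √n to grow by 3 → need 3² = 9 times as many samples.

Current: n = 103, width = 3.60
New: n = 927, width ≈ 1.19

Width reduced by factor of 3.60/1.19 = 3.03.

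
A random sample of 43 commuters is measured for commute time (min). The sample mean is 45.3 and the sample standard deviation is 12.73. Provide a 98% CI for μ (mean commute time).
(40.61, 49.99)

t-interval (σ unknown):
df = n - 1 = 42
t* = 2.418 for 98% confidence

Margin of error = t* · s/√n = 2.418 · 12.73/√43 = 4.69

CI: (40.61, 49.99)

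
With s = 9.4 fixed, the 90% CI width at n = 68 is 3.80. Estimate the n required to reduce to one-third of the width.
n ≈ 612

CI width ∝ 1/√n
To reduce width by factor 3, need √n to grow by 3 → need 3² = 9 times as many samples.

Current: n = 68, width = 3.80
New: n = 612, width ≈ 1.25

Width reduced by factor of 3.80/1.25 = 3.04.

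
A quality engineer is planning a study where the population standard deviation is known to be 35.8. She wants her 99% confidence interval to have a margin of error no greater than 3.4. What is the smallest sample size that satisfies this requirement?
n ≥ 736

For margin E ≤ 3.4:
n ≥ (z* · σ / E)²
n ≥ (2.576 · 35.8 / 3.4)²
n ≥ 735.70

Minimum n = 736 (rounding up)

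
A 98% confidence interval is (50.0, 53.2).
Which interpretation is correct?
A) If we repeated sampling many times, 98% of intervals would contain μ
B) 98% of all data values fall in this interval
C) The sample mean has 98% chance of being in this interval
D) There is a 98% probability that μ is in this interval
A

A) Correct — this is the frequentist long-run coverage interpretation.
B) Wrong — a CI is about the parameter μ, not individual data values.
C) Wrong — x̄ is observed and sits in the interval by construction.
D) Wrong — μ is fixed; the randomness lives in the interval, not in μ.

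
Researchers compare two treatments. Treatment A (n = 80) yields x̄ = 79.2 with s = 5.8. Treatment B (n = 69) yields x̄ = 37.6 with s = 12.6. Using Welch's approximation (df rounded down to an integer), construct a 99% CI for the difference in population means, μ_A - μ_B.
(37.26, 45.94)

Difference: x̄₁ - x̄₂ = 41.60
SE = √(s₁²/n₁ + s₂²/n₂) = √(5.8²/80 + 12.6²/69) = 1.6497
df = 92.47 → 92 (Welch–Satterthwaite, rounded down)
t* = 2.630

CI: 41.60 ± 2.630 · 1.6497 = 41.60 ± 4.34 = (37.26, 45.94)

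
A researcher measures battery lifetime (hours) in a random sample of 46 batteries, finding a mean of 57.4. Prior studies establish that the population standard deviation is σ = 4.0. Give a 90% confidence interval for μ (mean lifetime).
(56.43, 58.37)

z-interval (σ known):
z* = 1.645 for 90% confidence

Margin of error = z* · σ/√n = 1.645 · 4.0/√46 = 0.97

CI: (57.4 - 0.97, 57.4 + 0.97) = (56.43, 58.37)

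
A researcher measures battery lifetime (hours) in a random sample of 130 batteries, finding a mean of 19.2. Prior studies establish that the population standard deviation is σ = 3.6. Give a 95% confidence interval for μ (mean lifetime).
(18.58, 19.82)

z-interval (σ known):
z* = 1.960 for 95% confidence

Margin of error = z* · σ/√n = 1.960 · 3.6/√130 = 0.62

CI: (19.2 - 0.62, 19.2 + 0.62) = (18.58, 19.82)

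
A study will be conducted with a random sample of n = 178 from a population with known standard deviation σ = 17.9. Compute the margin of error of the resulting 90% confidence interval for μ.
Margin of error = 2.21

Margin of error = z* · σ/√n
= 1.645 · 17.9/√178
= 1.645 · 17.9/13.3417
= 2.21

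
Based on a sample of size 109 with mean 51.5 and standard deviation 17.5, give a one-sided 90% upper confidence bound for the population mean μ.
μ ≤ 53.66

Upper bound (one-sided):
t* = 1.289 (one-sided for 90%)
Upper bound = x̄ + t* · s/√n = 51.5 + 1.289 · 17.5/√109 = 53.66

We are 90% confident that μ ≤ 53.66.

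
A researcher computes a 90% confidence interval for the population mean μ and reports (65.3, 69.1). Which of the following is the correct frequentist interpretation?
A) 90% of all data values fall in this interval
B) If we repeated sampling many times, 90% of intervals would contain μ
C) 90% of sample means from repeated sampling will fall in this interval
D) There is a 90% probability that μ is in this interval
B

A) Wrong — a CI is about the parameter μ, not individual data values.
B) Correct — this is the frequentist long-run coverage interpretation.
C) Wrong — coverage applies to intervals containing μ, not to future x̄ values.
D) Wrong — μ is fixed; the randomness lives in the interval, not in μ.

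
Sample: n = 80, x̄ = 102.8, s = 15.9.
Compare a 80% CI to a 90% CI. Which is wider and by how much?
90% CI is wider by 1.33

df = 79
80% CI: t* = 1.292, (100.50, 105.10), width = 2 · t* · s/√n = 4.59
90% CI: t* = 1.664, (99.84, 105.76), width = 2 · t* · s/√n = 5.92

The 90% CI is wider by 5.92 - 4.59 = 1.33.
Higher confidence requires a wider interval.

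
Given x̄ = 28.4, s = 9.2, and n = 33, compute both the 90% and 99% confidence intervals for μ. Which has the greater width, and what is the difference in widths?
99% CI is wider by 3.34

df = 32
90% CI: t* = 1.694, (25.69, 31.11), width = 2 · t* · s/√n = 5.43
99% CI: t* = 2.738, (24.02, 32.78), width = 2 · t* · s/√n = 8.77

The 99% CI is wider by 8.77 - 5.43 = 3.34.
Higher confidence requires a wider interval.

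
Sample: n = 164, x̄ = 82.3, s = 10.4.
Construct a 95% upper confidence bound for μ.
μ ≤ 83.64

Upper bound (one-sided):
t* = 1.654 (one-sided for 95%)
Upper bound = x̄ + t* · s/√n = 82.3 + 1.654 · 10.4/√164 = 83.64

We are 95% confident that μ ≤ 83.64.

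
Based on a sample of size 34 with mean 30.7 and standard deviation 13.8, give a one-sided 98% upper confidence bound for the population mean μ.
μ ≤ 35.76

Upper bound (one-sided):
t* = 2.138 (one-sided for 98%)
Upper bound = x̄ + t* · s/√n = 30.7 + 2.138 · 13.8/√34 = 35.76

We are 98% confident that μ ≤ 35.76.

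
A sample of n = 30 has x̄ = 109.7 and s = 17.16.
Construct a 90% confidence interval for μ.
(104.38, 115.02)

t-interval (σ unknown):
df = n - 1 = 29
t* = 1.699 for 90% confidence

Margin of error = t* · s/√n = 1.699 · 17.16/√30 = 5.32

CI: (104.38, 115.02)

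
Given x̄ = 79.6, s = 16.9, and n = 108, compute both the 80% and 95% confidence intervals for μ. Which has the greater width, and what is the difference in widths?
95% CI is wider by 2.25

df = 107
80% CI: t* = 1.290, (77.50, 81.70), width = 2 · t* · s/√n = 4.20
95% CI: t* = 1.982, (76.38, 82.82), width = 2 · t* · s/√n = 6.45

The 95% CI is wider by 6.45 - 4.20 = 2.25.
Higher confidence requires a wider interval.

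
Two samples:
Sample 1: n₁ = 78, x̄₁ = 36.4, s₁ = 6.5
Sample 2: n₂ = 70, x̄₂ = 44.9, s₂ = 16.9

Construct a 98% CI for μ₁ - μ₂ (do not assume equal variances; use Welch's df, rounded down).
(-13.60, -3.40)

Difference: x̄₁ - x̄₂ = -8.50
SE = √(s₁²/n₁ + s₂²/n₂) = √(6.5²/78 + 16.9²/70) = 2.1498
df = 87.16 → 87 (Welch–Satterthwaite, rounded down)
t* = 2.370

CI: -8.50 ± 2.370 · 2.1498 = -8.50 ± 5.10 = (-13.60, -3.40)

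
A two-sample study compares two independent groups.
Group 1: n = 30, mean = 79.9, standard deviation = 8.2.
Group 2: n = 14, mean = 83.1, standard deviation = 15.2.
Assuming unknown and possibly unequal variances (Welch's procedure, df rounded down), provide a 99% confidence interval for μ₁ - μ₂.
(-15.85, 9.45)

Difference: x̄₁ - x̄₂ = -3.20
SE = √(s₁²/n₁ + s₂²/n₂) = √(8.2²/30 + 15.2²/14) = 4.3295
df = 16.63 → 16 (Welch–Satterthwaite, rounded down)
t* = 2.921

CI: -3.20 ± 2.921 · 4.3295 = -3.20 ± 12.65 = (-15.85, 9.45)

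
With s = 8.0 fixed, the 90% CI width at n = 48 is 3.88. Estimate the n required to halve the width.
n ≈ 192

CI width ∝ 1/√n
To reduce width by factor 2, need √n to grow by 2 → need 2² = 4 times as many samples.

Current: n = 48, width = 3.88
New: n = 192, width ≈ 1.91

Width reduced by factor of 3.88/1.91 = 2.03.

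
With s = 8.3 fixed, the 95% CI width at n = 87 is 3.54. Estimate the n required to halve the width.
n ≈ 348

CI width ∝ 1/√n
To reduce width by factor 2, need √n to grow by 2 → need 2² = 4 times as many samples.

Current: n = 87, width = 3.54
New: n = 348, width ≈ 1.75

Width reduced by factor of 3.54/1.75 = 2.02.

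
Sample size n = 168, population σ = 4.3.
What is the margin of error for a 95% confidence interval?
Margin of error = 0.65

Margin of error = z* · σ/√n
= 1.960 · 4.3/√168
= 1.960 · 4.3/12.9615
= 0.65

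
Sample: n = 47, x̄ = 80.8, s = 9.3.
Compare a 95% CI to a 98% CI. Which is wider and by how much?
98% CI is wider by 1.08

df = 46
95% CI: t* = 2.013, (78.07, 83.53), width = 2 · t* · s/√n = 5.46
98% CI: t* = 2.410, (77.53, 84.07), width = 2 · t* · s/√n = 6.54

The 98% CI is wider by 6.54 - 5.46 = 1.08.
Higher confidence requires a wider interval.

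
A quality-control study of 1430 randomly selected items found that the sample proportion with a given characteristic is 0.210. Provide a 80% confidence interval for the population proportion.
(0.196, 0.224)

Proportion CI:
SE = √(p̂(1-p̂)/n) = √(0.210 · 0.790 / 1430) = 0.01077

z* = 1.282
Margin = z* · SE = 1.282 · 0.01077 = 0.0138

CI: 0.210 ± 0.0138 = (0.196, 0.224)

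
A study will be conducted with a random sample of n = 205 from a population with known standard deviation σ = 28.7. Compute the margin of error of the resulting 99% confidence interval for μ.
Margin of error = 5.16

Margin of error = z* · σ/√n
= 2.576 · 28.7/√205
= 2.576 · 28.7/14.3178
= 5.16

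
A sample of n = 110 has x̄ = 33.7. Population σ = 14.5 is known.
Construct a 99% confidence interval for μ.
(30.14, 37.26)

z-interval (σ known):
z* = 2.576 for 99% confidence

Margin of error = z* · σ/√n = 2.576 · 14.5/√110 = 3.56

CI: (33.7 - 3.56, 33.7 + 3.56) = (30.14, 37.26)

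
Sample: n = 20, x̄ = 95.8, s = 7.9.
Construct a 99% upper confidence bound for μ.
μ ≤ 100.29

Upper bound (one-sided):
t* = 2.539 (one-sided for 99%)
Upper bound = x̄ + t* · s/√n = 95.8 + 2.539 · 7.9/√20 = 100.29

We are 99% confident that μ ≤ 100.29.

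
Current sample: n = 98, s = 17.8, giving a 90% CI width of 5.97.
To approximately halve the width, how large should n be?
n ≈ 392

CI width ∝ 1/√n
To reduce width by factor 2, need √n to grow by 2 → need 2² = 4 times as many samples.

Current: n = 98, width = 5.97
New: n = 392, width ≈ 2.97

Width reduced by factor of 5.97/2.97 = 2.01.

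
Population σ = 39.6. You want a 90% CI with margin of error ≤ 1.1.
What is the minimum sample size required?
n ≥ 3508

For margin E ≤ 1.1:
n ≥ (z* · σ / E)²
n ≥ (1.645 · 39.6 / 1.1)²
n ≥ 3507.01

Minimum n = 3508 (rounding up)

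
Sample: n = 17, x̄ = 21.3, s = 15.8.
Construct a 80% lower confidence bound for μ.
μ ≥ 17.99

Lower bound (one-sided):
t* = 0.865 (one-sided for 80%)
Lower bound = x̄ - t* · s/√n = 21.3 - 0.865 · 15.8/√17 = 17.99

We are 80% confident that μ ≥ 17.99.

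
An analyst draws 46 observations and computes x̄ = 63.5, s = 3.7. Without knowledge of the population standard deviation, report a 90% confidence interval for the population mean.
(62.58, 64.42)

t-interval (σ unknown):
df = n - 1 = 45
t* = 1.679 for 90% confidence

Margin of error = t* · s/√n = 1.679 · 3.7/√46 = 0.92

CI: (62.58, 64.42)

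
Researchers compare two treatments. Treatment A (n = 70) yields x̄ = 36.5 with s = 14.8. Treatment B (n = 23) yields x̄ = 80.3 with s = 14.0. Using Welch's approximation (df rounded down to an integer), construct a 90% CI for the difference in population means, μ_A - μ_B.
(-49.55, -38.05)

Difference: x̄₁ - x̄₂ = -43.80
SE = √(s₁²/n₁ + s₂²/n₂) = √(14.8²/70 + 14.0²/23) = 3.4133
df = 39.43 → 39 (Welch–Satterthwaite, rounded down)
t* = 1.685

CI: -43.80 ± 1.685 · 3.4133 = -43.80 ± 5.75 = (-49.55, -38.05)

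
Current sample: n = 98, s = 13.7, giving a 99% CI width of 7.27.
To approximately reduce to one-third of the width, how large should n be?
n ≈ 882

CI width ∝ 1/√n
To reduce width by factor 3, need √n to grow by 3 → need 3² = 9 times as many samples.

Current: n = 98, width = 7.27
New: n = 882, width ≈ 2.38

Width reduced by factor of 7.27/2.38 = 3.05.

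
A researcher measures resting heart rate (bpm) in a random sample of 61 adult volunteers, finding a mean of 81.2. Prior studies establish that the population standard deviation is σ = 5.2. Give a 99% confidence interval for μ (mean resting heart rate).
(79.48, 82.92)

z-interval (σ known):
z* = 2.576 for 99% confidence

Margin of error = z* · σ/√n = 2.576 · 5.2/√61 = 1.72

CI: (81.2 - 1.72, 81.2 + 1.72) = (79.48, 82.92)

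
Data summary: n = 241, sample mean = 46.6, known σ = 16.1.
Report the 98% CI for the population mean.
(44.19, 49.01)

z-interval (σ known):
z* = 2.326 for 98% confidence

Margin of error = z* · σ/√n = 2.326 · 16.1/√241 = 2.41

CI: (46.6 - 2.41, 46.6 + 2.41) = (44.19, 49.01)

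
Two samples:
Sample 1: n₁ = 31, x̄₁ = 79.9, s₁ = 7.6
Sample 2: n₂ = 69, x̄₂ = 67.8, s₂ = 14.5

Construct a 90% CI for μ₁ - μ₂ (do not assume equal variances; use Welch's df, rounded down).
(8.42, 15.78)

Difference: x̄₁ - x̄₂ = 12.10
SE = √(s₁²/n₁ + s₂²/n₂) = √(7.6²/31 + 14.5²/69) = 2.2159
df = 95.58 → 95 (Welch–Satterthwaite, rounded down)
t* = 1.661

CI: 12.10 ± 1.661 · 2.2159 = 12.10 ± 3.68 = (8.42, 15.78)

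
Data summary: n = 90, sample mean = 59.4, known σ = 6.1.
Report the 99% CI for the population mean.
(57.74, 61.06)

z-interval (σ known):
z* = 2.576 for 99% confidence

Margin of error = z* · σ/√n = 2.576 · 6.1/√90 = 1.66

CI: (59.4 - 1.66, 59.4 + 1.66) = (57.74, 61.06)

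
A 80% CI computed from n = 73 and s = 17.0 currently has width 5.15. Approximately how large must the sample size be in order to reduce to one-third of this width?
n ≈ 657

CI width ∝ 1/√n
To reduce width by factor 3, need √n to grow by 3 → need 3² = 9 times as many samples.

Current: n = 73, width = 5.15
New: n = 657, width ≈ 1.70

Width reduced by factor of 5.15/1.70 = 3.03.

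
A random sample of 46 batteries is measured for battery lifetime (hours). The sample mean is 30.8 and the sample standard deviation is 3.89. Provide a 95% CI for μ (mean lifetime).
(29.64, 31.96)

t-interval (σ unknown):
df = n - 1 = 45
t* = 2.014 for 95% confidence

Margin of error = t* · s/√n = 2.014 · 3.89/√46 = 1.16

CI: (29.64, 31.96)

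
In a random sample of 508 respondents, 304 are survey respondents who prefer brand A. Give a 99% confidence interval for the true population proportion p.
(0.542, 0.654)

Proportion CI:
p̂ = 304/508 = 0.59843
SE = √(p̂(1-p̂)/n) = √(0.59843 · 0.40157 / 508) = 0.02175

z* = 2.576
Margin = z* · SE = 2.576 · 0.02175 = 0.0560

CI: 0.59843 ± 0.0560 = (0.542, 0.654)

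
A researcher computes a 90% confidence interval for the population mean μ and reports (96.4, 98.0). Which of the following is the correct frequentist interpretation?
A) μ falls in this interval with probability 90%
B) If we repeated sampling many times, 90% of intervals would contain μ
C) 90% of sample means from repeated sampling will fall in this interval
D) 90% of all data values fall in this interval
B

A) Wrong — μ is fixed; the randomness lives in the interval, not in μ.
B) Correct — this is the frequentist long-run coverage interpretation.
C) Wrong — coverage applies to intervals containing μ, not to future x̄ values.
D) Wrong — a CI is about the parameter μ, not individual data values.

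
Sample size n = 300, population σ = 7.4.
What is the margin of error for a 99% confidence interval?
Margin of error = 1.10

Margin of error = z* · σ/√n
= 2.576 · 7.4/√300
= 2.576 · 7.4/17.3205
= 1.10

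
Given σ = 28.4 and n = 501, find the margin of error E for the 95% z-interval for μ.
Margin of error = 2.49

Margin of error = z* · σ/√n
= 1.960 · 28.4/√501
= 1.960 · 28.4/22.3830
= 2.49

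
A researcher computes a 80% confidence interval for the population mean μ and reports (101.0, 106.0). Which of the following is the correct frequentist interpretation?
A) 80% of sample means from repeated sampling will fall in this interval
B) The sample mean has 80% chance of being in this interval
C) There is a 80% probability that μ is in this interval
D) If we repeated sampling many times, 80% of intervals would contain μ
D

A) Wrong — coverage applies to intervals containing μ, not to future x̄ values.
B) Wrong — x̄ is observed and sits in the interval by construction.
C) Wrong — μ is fixed; the randomness lives in the interval, not in μ.
D) Correct — this is the frequentist long-run coverage interpretation.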